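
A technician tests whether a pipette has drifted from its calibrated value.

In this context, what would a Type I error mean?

With the conventional null hypothesis that the instrument is correctly calibrated:
A Type I error is rejecting H₀ when H₀ is true.
Here that means pulling the instrument for recalibration when actually the instrument is correctly calibrated.

A Type I error would mean concluding that the instrument has drifted out of calibration when in fact the instrument is correctly calibrated.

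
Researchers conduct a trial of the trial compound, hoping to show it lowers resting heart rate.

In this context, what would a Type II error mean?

A Type II error would mean concluding that the drug has no effect on resting heart rate (or at least failing to establish that the drug lowers resting heart rate) when in fact the drug lowers resting heart rate.

With the conventional null hypothesis that the drug has no effect on resting heart rate:
A Type II error is failing to reject H₀ when H₀ is false.
Here that means concluding there is insufficient evidence that the drug works when actually the drug lowers resting heart rate.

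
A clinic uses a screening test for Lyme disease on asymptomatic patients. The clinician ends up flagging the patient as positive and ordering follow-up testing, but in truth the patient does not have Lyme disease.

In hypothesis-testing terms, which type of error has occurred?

The null hypothesis here is that the patient does not have Lyme disease.
'Flagging the patient as positive and ordering follow-up testing' corresponds to rejecting H₀.
H₀ was rejected but H₀ is true — a Type I error (false positive).

Type I error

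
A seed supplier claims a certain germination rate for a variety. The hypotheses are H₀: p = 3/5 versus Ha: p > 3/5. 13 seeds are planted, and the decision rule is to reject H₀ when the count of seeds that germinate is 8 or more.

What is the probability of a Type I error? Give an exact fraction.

Under H₀, S ~ Binomial(13, 3/5), and α = P(S ≥ 8).
Summing C(13,j)(3/5)^j(2/5)^{13−j} for j = 8,…,13 gives 701167509/1220703125.

701167509/1220703125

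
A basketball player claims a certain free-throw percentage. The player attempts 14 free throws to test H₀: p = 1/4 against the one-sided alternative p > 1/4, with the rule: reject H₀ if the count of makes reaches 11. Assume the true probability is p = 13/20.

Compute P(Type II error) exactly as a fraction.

β = P(fail to reject H₀ | Ha true) = P(S ≤ 10 | p = 13/20), S ~ Binomial(14, 13/20).
Adding the binomial probabilities P(S=0)+…+P(S=10) at p = 13/20 gives 638569946045404807/819200000000000000.

638569946045404807/819200000000000000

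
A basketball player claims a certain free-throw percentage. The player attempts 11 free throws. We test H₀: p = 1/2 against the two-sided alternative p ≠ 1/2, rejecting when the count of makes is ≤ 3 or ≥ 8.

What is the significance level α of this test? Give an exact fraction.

The significance level is the null-hypothesis probability of the rejection region {≤3} ∪ {≥8}.
The two tails are symmetric, so α = 2·(1 + 11 + 55 + 165)/2^11 = 464/2048 = 29/128.

29/128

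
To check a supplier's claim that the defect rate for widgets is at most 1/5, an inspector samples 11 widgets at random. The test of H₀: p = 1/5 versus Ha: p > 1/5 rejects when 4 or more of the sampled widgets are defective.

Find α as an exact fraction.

12589/78125

Under H₀, X ~ Binomial(11, 1/5); the Type I error rate is P(X ≥ 4).
Computing the lower-tail complement: 1 − 65536/78125 = 12589/78125.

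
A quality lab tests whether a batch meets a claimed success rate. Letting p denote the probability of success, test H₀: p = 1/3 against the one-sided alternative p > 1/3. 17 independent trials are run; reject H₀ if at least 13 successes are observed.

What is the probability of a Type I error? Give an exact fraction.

Under H₀, K ~ Binomial(17, 1/3), and α = P(K ≥ 13).
Adding the binomial terms for j = 13 through 17 with p = 1/3 yields 44099/129140163.

44099/129140163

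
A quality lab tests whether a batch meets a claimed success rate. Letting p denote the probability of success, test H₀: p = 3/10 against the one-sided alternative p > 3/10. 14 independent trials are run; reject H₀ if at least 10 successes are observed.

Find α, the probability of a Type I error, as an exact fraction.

Under H₀, Y ~ Binomial(14, 3/10), and α = P(Y ≥ 10).
Summing C(14,j)(3/10)^j(7/10)^{14−j} for j = 10,…,14 gives 33313260987/20000000000000.

33313260987/20000000000000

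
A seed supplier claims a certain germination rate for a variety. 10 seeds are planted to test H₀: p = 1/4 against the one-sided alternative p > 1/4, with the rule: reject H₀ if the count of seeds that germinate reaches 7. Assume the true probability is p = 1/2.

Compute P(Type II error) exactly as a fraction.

53/64

β = P(fail to reject H₀ | Ha true) = P(X ≤ 6 | p = 1/2), X ~ Binomial(10, 1/2).
Adding the binomial probabilities P(X=0)+…+P(X=6) at p = 1/2 gives 53/64.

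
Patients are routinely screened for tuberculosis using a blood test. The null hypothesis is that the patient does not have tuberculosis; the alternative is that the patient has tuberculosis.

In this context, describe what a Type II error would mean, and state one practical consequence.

A Type II error would mean concluding that the patient does not have tuberculosis (or at least failing to establish that the patient has tuberculosis) when in fact the patient has tuberculosis. Consequence: the disease goes undetected and untreated until it has progressed.

A Type II error is failing to reject H₀ when H₀ is false.
Here that means clearing the patient as negative when actually the patient has tuberculosis.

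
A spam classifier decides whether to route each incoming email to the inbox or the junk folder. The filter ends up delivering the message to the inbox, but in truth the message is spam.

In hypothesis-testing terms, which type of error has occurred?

Type II error

The null hypothesis here is that the message is legitimate (not spam).
'Delivering the message to the inbox' corresponds to failing to reject H₀.
H₀ was not rejected but H₀ is false — a Type II error (false negative).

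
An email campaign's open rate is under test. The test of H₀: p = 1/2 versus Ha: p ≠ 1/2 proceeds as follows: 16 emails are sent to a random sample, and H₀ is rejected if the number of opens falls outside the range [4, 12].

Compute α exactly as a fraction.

Under H₀, Y ~ Binomial(16, 1/2); α is the probability of landing in either tail, P(Y ≤ 3) + P(Y ≥ 13).
The two tails are symmetric, so α = 2·(1 + 16 + 120 + 560)/2^16 = 1394/65536 = 697/32768.

697/32768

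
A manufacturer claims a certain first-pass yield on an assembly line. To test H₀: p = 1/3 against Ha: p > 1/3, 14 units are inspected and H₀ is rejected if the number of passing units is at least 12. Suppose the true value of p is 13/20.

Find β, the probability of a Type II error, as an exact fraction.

β = P(fail to reject H₀ | Ha true) = P(Y ≤ 11 | p = 13/20), Y ~ Binomial(14, 13/20).
Adding the binomial probabilities P(Y=0)+…+P(Y=11) at p = 13/20 gives 750447350803558569/819200000000000000.

750447350803558569/819200000000000000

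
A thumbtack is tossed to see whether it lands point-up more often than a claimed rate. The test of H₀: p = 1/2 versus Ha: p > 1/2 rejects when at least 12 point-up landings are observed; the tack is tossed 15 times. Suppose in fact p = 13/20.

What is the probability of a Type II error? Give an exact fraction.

β = P(fail to reject H₀ | Ha true) = P(Y ≤ 11 | p = 13/20), Y ~ Binomial(15, 13/20).
Equivalently, β = 1 − P(Y ≥ 12) = 6777270377107586237/8192000000000000000.

6777270377107586237/8192000000000000000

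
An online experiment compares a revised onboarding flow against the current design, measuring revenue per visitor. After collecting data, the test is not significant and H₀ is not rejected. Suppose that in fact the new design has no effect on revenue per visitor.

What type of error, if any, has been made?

The conventional null hypothesis here is that the new design has no effect on revenue per visitor.
The test retained a true H₀ — the decision matches the true state.

Neither — the decision is correct.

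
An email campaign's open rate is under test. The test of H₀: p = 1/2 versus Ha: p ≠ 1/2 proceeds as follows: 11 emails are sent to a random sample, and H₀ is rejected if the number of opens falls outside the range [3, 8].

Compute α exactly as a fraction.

Under H₀, X ~ Binomial(11, 1/2); α is the probability of landing in either tail, P(X ≤ 2) + P(X ≥ 9).
Each tail has probability (1 + 11 + 55)/2048; doubling gives α = 134/2048 = 67/1024.

67/1024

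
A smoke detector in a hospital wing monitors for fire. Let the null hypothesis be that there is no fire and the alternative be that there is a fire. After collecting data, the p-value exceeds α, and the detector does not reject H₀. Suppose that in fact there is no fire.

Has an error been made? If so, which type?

The test retained a true H₀ — the decision matches the true state.

No error — this is a correct decision.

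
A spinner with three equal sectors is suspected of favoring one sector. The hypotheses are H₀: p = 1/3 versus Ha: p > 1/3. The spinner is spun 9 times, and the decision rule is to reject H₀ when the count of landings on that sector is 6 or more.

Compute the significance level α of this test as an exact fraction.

835/19683

The Type I error probability is α = P(X ≥ 6) computed under H₀, where X ~ Binomial(9, 1/3).
Summing C(9,j)(1/3)^j(2/3)^{9−j} for j = 6,…,9 gives 835/19683.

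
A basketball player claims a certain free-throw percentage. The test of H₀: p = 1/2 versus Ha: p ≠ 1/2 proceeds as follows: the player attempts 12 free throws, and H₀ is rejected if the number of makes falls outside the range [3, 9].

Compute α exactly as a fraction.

79/2048

Under H₀, S ~ Binomial(12, 1/2); α is the probability of landing in either tail, P(S ≤ 2) + P(S ≥ 10).
Each tail has probability (1 + 12 + 66)/4096; doubling gives α = 158/4096 = 79/2048.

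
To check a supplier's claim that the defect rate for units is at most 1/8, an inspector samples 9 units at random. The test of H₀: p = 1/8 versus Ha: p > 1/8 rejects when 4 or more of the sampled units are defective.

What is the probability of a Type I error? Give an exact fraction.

76589/4194304

Under H₀, X ~ Binomial(9, 1/8); the Type I error rate is P(X ≥ 4).
α = 1 − P(X ≤ 3) = 1 − 4117715/4194304 = 76589/4194304.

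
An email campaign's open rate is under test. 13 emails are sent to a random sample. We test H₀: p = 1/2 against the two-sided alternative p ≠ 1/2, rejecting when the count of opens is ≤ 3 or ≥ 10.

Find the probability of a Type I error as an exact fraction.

The significance level is the null-hypothesis probability of the rejection region {≤3} ∪ {≥10}.
The two tails are symmetric, so α = 2·(1 + 13 + 78 + 286)/2^13 = 756/8192 = 189/2048.

189/2048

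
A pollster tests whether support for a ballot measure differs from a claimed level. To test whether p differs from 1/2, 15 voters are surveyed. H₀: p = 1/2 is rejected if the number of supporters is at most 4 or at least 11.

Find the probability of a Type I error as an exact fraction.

α = P(X ≤ 4 or X ≥ 11 | p = 1/2), X ~ Binomial(15, 1/2).
Each tail has probability (1 + 15 + 105 + 455 + 1365)/32768; doubling gives α = 3882/32768 = 1941/16384.

1941/16384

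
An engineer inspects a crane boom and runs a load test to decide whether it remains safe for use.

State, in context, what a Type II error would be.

With the conventional null hypothesis that the structure meets the required load capacity (safe):
A Type II error is failing to reject H₀ when H₀ is false.
Here that means keeping the structure open when actually the structure is structurally deficient.

A Type II error would mean concluding that the structure meets the required load capacity (safe) (or at least failing to establish that the structure is structurally deficient) when in fact the structure is structurally deficient.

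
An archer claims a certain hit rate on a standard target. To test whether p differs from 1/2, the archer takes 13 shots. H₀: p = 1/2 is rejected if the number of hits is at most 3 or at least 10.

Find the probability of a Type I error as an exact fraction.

189/2048

Under H₀, Y ~ Binomial(13, 1/2); α is the probability of landing in either tail, P(Y ≤ 3) + P(Y ≥ 10).
Each tail has probability (1 + 13 + 78 + 286)/8192; doubling gives α = 756/8192 = 189/2048.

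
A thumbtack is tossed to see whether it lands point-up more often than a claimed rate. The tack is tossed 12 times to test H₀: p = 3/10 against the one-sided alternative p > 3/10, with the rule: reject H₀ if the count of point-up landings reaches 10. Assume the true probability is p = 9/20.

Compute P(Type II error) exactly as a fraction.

Under the alternative p = 9/20, X ~ Binomial(12, 9/20); β is the probability the test does not reject, P(X < 10).
Adding the binomial probabilities P(X=0)+…+P(X=9) at p = 9/20 gives 812745962073749/819200000000000.

812745962073749/819200000000000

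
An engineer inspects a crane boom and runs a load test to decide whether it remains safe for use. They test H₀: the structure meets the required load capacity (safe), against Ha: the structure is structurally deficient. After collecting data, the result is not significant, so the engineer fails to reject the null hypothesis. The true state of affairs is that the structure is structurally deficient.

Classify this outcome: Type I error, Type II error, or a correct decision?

Type II error

H₀ was not rejected, but H₀ is actually false.
Failing to reject a false null hypothesis is a Type II error (false negative).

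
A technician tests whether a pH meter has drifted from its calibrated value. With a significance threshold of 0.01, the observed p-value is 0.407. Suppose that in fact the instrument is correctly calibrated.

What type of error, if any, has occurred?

Neither — the decision is correct.

The conventional null hypothesis is that the instrument is correctly calibrated.
Since p = 0.407 ≥ α = 0.01, H₀ is not rejected.
H₀ is true (actually the instrument is correctly calibrated).
The decision matches the true state — no error.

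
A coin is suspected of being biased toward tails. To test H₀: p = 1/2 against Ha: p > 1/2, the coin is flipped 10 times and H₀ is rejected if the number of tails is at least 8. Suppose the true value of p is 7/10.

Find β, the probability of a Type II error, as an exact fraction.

A Type II error is failing to reject when Ha holds: with p = 7/10, β = P(Y ≤ 7).
Adding the binomial probabilities P(Y=0)+…+P(Y=7) at p = 7/10 gives 771521517/1250000000.

771521517/1250000000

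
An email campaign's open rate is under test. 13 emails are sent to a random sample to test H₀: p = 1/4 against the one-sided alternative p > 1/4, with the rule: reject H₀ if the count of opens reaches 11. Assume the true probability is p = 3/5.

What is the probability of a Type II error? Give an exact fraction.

Under the alternative p = 3/5, K ~ Binomial(13, 3/5); β is the probability the test does not reject, P(K < 11).
Equivalently, β = 1 − P(K ≥ 11) = 1150021472/1220703125.

1150021472/1220703125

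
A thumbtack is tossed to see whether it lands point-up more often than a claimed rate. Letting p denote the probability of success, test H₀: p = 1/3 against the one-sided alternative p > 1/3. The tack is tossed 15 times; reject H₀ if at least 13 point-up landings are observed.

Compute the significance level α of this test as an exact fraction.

The Type I error probability is α = P(X ≥ 13) computed under H₀, where X ~ Binomial(15, 1/3).
P(X ≥ 13) = Σ_{j=13}^{15} C(15,j)·(1/3)^j·(2/3)^{15-j} = 451/14348907.

451/14348907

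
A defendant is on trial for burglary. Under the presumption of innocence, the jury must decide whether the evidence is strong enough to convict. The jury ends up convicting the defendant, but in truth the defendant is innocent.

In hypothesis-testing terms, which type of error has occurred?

The null hypothesis here is that the defendant is innocent.
'Convicting the defendant' corresponds to rejecting H₀.
H₀ was rejected but H₀ is true — a Type I error (false positive).

Type I error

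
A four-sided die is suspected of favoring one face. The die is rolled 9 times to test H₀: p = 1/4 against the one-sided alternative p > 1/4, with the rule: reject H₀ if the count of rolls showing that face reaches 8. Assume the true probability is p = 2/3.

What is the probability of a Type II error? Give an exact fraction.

16867/19683

β = P(fail to reject H₀ | Ha true) = P(S ≤ 7 | p = 2/3), S ~ Binomial(9, 2/3).
Equivalently, β = 1 − P(S ≥ 8) = 16867/19683.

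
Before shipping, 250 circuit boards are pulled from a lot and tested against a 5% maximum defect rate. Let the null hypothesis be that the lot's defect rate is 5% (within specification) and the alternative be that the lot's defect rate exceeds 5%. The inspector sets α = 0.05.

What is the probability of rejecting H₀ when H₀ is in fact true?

0.05

The significance level α is, by definition, the probability of a Type I error — P(reject H₀ | H₀ true).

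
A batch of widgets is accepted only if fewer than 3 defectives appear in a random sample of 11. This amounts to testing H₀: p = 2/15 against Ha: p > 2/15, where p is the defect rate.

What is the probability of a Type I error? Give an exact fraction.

The significance level is the probability, assuming p = 2/15, of seeing 3 or more defectives in 11 draws.
α = 1 − P(S ≤ 2) = 1 − 10604499373/12814453125 = 2209953752/12814453125.

2209953752/12814453125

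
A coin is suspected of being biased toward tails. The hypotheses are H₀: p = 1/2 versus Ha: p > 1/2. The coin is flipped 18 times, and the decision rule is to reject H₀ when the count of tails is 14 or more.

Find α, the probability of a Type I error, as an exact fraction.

253/16384

α = P(reject H₀ | H₀ true) = P(X ≥ 14 | p = 1/2), with X ~ Binomial(18, 1/2).
P(X ≥ 14) = [C(18,14) + C(18,15) + C(18,16) + C(18,17) + C(18,18)] / 2^18 = (3060 + 816 + 153 + 18 + 1) / 262144 = 4048/262144 = 253/16384.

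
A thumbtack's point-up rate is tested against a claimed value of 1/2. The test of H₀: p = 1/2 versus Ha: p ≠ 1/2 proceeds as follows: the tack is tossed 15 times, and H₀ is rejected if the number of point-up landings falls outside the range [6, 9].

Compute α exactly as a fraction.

309/1024

α = P(S ≤ 5 or S ≥ 10 | p = 1/2), S ~ Binomial(15, 1/2).
The two tails are symmetric, so α = 2·(1 + 15 + 105 + 455 + 1365 + 3003)/2^15 = 9888/32768 = 309/1024.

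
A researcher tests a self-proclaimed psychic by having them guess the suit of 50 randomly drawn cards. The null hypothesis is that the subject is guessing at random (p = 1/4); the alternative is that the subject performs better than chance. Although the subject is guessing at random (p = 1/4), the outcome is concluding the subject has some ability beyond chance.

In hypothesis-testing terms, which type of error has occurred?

'Concluding the subject has some ability beyond chance' corresponds to rejecting H₀.
H₀ was rejected but H₀ is true — a Type I error (false positive).

Type I error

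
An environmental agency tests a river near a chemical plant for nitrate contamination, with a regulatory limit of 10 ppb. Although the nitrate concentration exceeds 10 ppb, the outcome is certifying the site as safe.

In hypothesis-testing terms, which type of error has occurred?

The null hypothesis here is that the nitrate concentration is at or below 10 ppb (safe).
'Certifying the site as safe' corresponds to failing to reject H₀.
H₀ was not rejected but H₀ is false — a Type II error (false negative).

Type II error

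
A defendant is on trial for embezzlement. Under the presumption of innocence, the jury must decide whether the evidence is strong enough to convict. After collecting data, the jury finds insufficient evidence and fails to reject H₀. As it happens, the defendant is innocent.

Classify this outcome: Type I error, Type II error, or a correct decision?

Neither — the decision is correct.

The conventional null hypothesis here is that the defendant is innocent.
The test retained a true H₀ — the decision matches the true state.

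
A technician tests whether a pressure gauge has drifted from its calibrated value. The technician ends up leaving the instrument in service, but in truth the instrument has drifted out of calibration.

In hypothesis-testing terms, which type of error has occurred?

Type II error

The null hypothesis here is that the instrument is correctly calibrated.
'Leaving the instrument in service' corresponds to failing to reject H₀.
H₀ was not rejected but H₀ is false — a Type II error (false negative).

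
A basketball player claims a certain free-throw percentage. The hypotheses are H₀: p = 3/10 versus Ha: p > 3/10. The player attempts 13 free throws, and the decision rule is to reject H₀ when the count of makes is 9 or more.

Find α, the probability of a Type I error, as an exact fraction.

8061940287/2000000000000

The Type I error probability is α = P(Y ≥ 9) computed under H₀, where Y ~ Binomial(13, 3/10).
P(Y ≥ 9) = Σ_{j=9}^{13} C(13,j)·(3/10)^j·(7/10)^{13-j} = 8061940287/2000000000000.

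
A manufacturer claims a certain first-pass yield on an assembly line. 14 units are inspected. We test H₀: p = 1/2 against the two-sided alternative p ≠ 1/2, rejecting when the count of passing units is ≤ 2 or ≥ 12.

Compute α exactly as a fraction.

53/4096

Under H₀, K ~ Binomial(14, 1/2); α is the probability of landing in either tail, P(K ≤ 2) + P(K ≥ 12).
By symmetry, α = 2·P(K ≤ 2) = 2·(1 + 14 + 91)/16384 = 212/16384 = 53/4096.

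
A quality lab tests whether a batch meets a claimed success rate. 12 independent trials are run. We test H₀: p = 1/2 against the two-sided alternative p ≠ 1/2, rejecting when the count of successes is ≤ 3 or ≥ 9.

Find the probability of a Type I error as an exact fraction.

The significance level is the null-hypothesis probability of the rejection region {≤3} ∪ {≥9}.
Each tail has probability (1 + 12 + 66 + 220)/4096; doubling gives α = 598/4096 = 299/2048.

299/2048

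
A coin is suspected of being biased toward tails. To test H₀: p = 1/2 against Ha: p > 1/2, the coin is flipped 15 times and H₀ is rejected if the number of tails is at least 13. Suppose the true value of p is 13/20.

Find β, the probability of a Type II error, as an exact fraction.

β = P(fail to reject H₀ | Ha true) = P(X ≤ 12 | p = 13/20), X ~ Binomial(15, 13/20).
Adding the binomial probabilities P(X=0)+…+P(X=12) at p = 13/20 gives 30745097163070342213/32768000000000000000.

30745097163070342213/32768000000000000000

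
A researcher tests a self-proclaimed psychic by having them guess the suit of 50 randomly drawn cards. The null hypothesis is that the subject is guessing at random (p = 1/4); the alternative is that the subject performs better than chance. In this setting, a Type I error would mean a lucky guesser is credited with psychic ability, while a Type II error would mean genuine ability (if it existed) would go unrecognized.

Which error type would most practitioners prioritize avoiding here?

The Type I consequence (a lucky guesser is credited with psychic ability) is more severe than the Type II consequence (genuine ability (if it existed) would go unrecognized).

Type I error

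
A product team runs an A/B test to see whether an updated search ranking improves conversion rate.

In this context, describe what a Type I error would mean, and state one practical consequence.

With the conventional null hypothesis that the new design has no effect on conversion rate:
A Type I error is rejecting H₀ when H₀ is true.
Here that means shipping the new feature to all users when actually the new design has no effect on conversion rate.

A Type I error would mean concluding that the new design increases conversion rate when in fact the new design has no effect on conversion rate. Consequence: engineering effort is spent shipping a change that doesn't actually help.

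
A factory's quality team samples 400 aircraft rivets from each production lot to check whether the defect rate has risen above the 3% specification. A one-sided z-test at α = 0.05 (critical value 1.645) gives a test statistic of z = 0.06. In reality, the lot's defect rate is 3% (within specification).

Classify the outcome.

Neither — the decision is correct.

The conventional null hypothesis is that the lot's defect rate is 3% (within specification).
Since z = 0.06 ≤ z* = 1.645, H₀ is not rejected.
H₀ is true (actually the lot's defect rate is 3% (within specification)).
The decision matches the true state — no error.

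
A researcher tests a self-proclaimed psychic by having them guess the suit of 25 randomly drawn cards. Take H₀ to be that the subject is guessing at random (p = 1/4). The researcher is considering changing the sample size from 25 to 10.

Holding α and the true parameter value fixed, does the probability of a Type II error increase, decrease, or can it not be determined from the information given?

It increases.

A smaller sample increases the standard error, so the sampling distributions under H₀ and Ha overlap more.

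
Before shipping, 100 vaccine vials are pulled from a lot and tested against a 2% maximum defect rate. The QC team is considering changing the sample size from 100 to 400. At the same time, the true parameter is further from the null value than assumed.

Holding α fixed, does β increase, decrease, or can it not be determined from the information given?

It decreases.

A larger sample reduces the standard error, pulling the sampling distribution under Ha further from the non-rejection region. A larger true effect moves the Ha sampling distribution further from the H₀ critical value, making rejection more likely when Ha is true. Both changes push β in the same direction.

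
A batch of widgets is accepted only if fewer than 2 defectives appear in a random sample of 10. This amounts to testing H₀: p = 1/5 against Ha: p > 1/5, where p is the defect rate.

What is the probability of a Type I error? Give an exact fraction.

6095609/9765625

The significance level is the probability, assuming p = 1/5, of seeing 2 or more defectives in 10 draws.
Computing the lower-tail complement: 1 − 3670016/9765625 = 6095609/9765625.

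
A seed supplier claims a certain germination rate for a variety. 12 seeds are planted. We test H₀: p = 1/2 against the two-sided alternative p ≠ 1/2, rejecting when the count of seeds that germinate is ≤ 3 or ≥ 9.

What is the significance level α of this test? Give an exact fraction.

299/2048

α = P(K ≤ 3 or K ≥ 9 | p = 1/2), K ~ Binomial(12, 1/2).
The two tails are symmetric, so α = 2·(1 + 12 + 66 + 220)/2^12 = 598/4096 = 299/2048.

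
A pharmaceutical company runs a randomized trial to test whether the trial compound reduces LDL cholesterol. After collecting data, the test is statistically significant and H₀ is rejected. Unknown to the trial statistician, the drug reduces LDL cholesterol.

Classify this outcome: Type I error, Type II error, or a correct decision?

The conventional null hypothesis here is that the drug has no effect on LDL cholesterol.
The test rejected a false H₀ — the decision matches the true state.

Neither — the decision is correct.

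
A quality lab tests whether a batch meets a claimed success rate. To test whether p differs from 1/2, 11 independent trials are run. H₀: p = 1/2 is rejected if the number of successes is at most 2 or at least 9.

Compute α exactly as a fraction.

67/1024

Under H₀, X ~ Binomial(11, 1/2); α is the probability of landing in either tail, P(X ≤ 2) + P(X ≥ 9).
Each tail has probability (1 + 11 + 55)/2048; doubling gives α = 134/2048 = 67/1024.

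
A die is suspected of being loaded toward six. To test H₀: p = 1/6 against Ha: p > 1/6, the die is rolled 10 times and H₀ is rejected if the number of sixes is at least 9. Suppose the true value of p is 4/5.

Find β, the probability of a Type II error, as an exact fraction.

6095609/9765625

Under the alternative p = 4/5, X ~ Binomial(10, 4/5); β is the probability the test does not reject, P(X < 9).
Adding the binomial probabilities P(X=0)+…+P(X=8) at p = 4/5 gives 6095609/9765625.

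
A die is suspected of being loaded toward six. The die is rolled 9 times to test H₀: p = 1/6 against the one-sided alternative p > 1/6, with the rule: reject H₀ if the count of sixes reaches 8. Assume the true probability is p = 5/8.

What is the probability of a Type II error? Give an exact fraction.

A Type II error is failing to reject when Ha holds: with p = 5/8, β = P(X ≤ 7).
Summing C(9,j)·(5/8)^j·(3/8)^{9-j} for j = 0..7 gives 3803679/4194304.

3803679/4194304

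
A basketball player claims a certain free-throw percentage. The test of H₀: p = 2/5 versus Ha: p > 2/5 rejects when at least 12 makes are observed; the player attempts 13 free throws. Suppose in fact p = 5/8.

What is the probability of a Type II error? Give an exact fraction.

134753406597/137438953472

A Type II error is failing to reject when Ha holds: with p = 5/8, β = P(X ≤ 11).
Adding the binomial probabilities P(X=0)+…+P(X=11) at p = 5/8 gives 134753406597/137438953472.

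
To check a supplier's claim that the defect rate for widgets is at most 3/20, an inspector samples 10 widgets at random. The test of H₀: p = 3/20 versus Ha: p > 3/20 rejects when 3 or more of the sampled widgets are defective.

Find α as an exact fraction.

460297010259/2560000000000

α = P(reject H₀ | H₀ true) = P(S ≥ 3 | p = 3/20), S ~ Binomial(10, 3/20).
Computing the lower-tail complement: 1 − 2099702989741/2560000000000 = 460297010259/2560000000000.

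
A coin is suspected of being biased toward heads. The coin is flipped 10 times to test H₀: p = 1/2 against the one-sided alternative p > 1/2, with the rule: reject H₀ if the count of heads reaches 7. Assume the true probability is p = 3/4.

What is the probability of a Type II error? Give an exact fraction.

58753/262144

A Type II error is failing to reject when Ha holds: with p = 3/4, β = P(Y ≤ 6).
Adding the binomial probabilities P(Y=0)+…+P(Y=6) at p = 3/4 gives 58753/262144.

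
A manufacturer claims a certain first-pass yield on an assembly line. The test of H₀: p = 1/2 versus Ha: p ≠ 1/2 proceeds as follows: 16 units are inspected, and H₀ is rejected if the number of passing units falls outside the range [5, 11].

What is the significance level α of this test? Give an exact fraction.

2517/32768

Under H₀, S ~ Binomial(16, 1/2); α is the probability of landing in either tail, P(S ≤ 4) + P(S ≥ 12).
Each tail has probability (1 + 16 + 120 + 560 + 1820)/65536; doubling gives α = 5034/65536 = 2517/32768.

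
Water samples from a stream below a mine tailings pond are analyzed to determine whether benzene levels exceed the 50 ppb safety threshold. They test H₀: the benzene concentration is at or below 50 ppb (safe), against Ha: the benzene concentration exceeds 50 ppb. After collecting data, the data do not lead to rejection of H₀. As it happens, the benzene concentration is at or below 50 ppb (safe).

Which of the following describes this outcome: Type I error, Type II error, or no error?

The test retained a true H₀ — the decision matches the true state.

No error (correct decision).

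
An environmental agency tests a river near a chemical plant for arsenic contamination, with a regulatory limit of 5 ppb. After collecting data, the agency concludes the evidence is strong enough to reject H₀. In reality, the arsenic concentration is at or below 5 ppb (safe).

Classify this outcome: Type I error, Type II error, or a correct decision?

Type I error

The conventional null hypothesis here is that the arsenic concentration is at or below 5 ppb (safe).
H₀ was rejected, but H₀ is actually true.
Rejecting a true null hypothesis is a Type I error (false positive).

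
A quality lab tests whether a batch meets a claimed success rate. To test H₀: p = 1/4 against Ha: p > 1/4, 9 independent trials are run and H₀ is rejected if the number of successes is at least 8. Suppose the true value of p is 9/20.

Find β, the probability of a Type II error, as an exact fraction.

126837738533/128000000000

β = P(fail to reject H₀ | Ha true) = P(Y ≤ 7 | p = 9/20), Y ~ Binomial(9, 9/20).
Summing C(9,j)·(9/20)^j·(11/20)^{9-j} for j = 0..7 gives 126837738533/128000000000.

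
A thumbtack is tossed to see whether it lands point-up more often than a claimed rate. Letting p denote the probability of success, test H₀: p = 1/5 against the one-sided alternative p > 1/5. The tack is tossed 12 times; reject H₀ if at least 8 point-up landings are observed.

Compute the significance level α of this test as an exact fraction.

28381/48828125

The Type I error probability is α = P(Y ≥ 8) computed under H₀, where Y ~ Binomial(12, 1/5).
Summing C(12,j)(1/5)^j(4/5)^{12−j} for j = 8,…,12 gives 28381/48828125.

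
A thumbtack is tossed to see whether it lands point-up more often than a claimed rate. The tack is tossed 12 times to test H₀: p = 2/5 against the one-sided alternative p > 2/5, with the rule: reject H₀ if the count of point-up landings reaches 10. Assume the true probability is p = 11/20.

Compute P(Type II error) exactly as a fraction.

Under the alternative p = 11/20, Y ~ Binomial(12, 11/20); β is the probability the test does not reject, P(Y < 10).
Equivalently, β = 1 − P(Y ≥ 10) = 784677287856069/819200000000000.

784677287856069/819200000000000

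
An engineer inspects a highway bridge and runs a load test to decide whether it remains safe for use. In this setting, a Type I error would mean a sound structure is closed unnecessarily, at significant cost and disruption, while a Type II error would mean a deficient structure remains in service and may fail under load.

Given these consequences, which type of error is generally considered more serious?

The Type II consequence (a deficient structure remains in service and may fail under load) is more severe than the Type I consequence (a sound structure is closed unnecessarily, at significant cost and disruption).

Type II error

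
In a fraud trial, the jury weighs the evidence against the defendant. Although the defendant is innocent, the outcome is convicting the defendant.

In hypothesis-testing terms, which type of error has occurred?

Type I error

The null hypothesis here is that the defendant is innocent.
'Convicting the defendant' corresponds to rejecting H₀.
H₀ was rejected but H₀ is true — a Type I error (false positive).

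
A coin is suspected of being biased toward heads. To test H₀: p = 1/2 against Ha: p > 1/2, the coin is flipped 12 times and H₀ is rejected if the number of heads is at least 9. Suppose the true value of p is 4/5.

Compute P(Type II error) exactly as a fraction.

10030813/48828125

Under the alternative p = 4/5, Y ~ Binomial(12, 4/5); β is the probability the test does not reject, P(Y < 9).
Summing C(12,j)·(4/5)^j·(1/5)^{12-j} for j = 0..8 gives 10030813/48828125.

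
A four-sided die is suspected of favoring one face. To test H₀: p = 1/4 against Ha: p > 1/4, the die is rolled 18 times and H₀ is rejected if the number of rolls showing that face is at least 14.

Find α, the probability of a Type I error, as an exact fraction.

67831/17179869184

Under H₀, S ~ Binomial(18, 1/4), and α = P(S ≥ 14).
Adding the binomial terms for j = 14 through 18 with p = 1/4 yields 67831/17179869184.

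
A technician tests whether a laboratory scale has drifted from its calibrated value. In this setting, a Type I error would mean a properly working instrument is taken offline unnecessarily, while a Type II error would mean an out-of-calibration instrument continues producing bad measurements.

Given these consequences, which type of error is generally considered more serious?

The Type II consequence (an out-of-calibration instrument continues producing bad measurements) is more severe than the Type I consequence (a properly working instrument is taken offline unnecessarily).

Type II error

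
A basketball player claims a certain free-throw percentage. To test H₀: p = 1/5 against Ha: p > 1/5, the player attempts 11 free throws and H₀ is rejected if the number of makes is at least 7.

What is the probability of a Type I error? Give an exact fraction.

19193/9765625

α = P(reject H₀ | H₀ true) = P(Y ≥ 7 | p = 1/5), with Y ~ Binomial(11, 1/5).
Adding the binomial terms for j = 7 through 11 with p = 1/5 yields 19193/9765625.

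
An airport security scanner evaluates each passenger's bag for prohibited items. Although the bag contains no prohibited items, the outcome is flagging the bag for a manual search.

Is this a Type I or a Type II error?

Type I error

The null hypothesis here is that the bag contains no prohibited items.
'Flagging the bag for a manual search' corresponds to rejecting H₀.
H₀ was rejected but H₀ is true — a Type I error (false positive).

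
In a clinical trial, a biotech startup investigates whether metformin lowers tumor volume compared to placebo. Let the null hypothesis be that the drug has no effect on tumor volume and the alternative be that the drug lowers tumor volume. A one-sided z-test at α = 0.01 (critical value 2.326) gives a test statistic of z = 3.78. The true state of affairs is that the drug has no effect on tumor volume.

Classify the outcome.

Type I error

Since z = 3.78 > z* = 2.326, H₀ is rejected.
H₀ is true (actually the drug has no effect on tumor volume).
Rejecting a true H₀ is a Type I error.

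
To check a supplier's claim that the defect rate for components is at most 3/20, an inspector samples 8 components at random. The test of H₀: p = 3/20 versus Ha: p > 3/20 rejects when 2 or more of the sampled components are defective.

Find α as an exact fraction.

The significance level is the probability, assuming p = 3/20, of seeing 2 or more defectives in 8 draws.
α = 1 − P(Y ≤ 1) = 1 − 16823885593/25600000000 = 8776114407/25600000000.

8776114407/25600000000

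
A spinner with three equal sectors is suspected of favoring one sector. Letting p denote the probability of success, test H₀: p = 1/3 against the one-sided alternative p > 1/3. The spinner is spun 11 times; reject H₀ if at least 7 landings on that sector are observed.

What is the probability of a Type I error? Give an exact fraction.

α = P(reject H₀ | H₀ true) = P(S ≥ 7 | p = 1/3), with S ~ Binomial(11, 1/3).
Summing C(11,j)(1/3)^j(2/3)^{11−j} for j = 7,…,11 gives 2281/59049.

2281/59049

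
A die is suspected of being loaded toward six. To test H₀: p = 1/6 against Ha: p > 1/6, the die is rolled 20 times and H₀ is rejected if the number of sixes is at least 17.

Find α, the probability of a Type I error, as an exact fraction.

49117/1218719480020992

The Type I error probability is α = P(X ≥ 17) computed under H₀, where X ~ Binomial(20, 1/6).
Summing C(20,j)(1/6)^j(5/6)^{20−j} for j = 17,…,20 gives 49117/1218719480020992.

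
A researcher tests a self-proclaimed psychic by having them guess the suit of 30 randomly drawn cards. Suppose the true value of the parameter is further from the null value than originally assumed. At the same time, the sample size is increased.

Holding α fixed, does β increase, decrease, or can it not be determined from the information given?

It decreases.

A larger true effect moves the Ha sampling distribution further from the H₀ critical value, making rejection more likely when Ha is true. A larger sample reduces the standard error, pulling the sampling distribution under Ha further from the non-rejection region. Both changes push β in the same direction.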